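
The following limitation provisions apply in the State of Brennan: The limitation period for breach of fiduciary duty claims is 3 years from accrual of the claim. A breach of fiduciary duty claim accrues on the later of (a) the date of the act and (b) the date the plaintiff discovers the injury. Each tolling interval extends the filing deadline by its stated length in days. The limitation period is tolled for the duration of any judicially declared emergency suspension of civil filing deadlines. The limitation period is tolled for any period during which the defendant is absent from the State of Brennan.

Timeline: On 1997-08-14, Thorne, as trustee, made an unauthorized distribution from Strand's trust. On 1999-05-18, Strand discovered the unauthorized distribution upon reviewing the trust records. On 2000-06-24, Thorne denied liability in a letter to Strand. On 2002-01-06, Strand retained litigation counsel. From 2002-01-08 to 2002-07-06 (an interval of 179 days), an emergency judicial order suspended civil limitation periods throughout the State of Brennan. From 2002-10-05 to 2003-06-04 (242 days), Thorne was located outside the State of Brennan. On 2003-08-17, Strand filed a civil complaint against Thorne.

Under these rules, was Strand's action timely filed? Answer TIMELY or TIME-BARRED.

Because discovery on 1999-05-18 post-dates the 1997-08-14 act, accrual under the later-of rule falls on 1999-05-18.
3 years from 1999-05-18 is 2002-05-18.
The period was tolled for 179 days by the emergency suspension of filing deadlines (2002-01-08 to 2002-07-06), pushing the deadline to 2002-11-13.
The defendant's absence from the jurisdiction from 2002-10-05 to 2003-06-04 tolled the period for 242 days, extending the deadline to 2003-07-13.
None of the other events listed affects the running of the period under the stated rules.
The 2003-08-17 filing falls after the 2003-07-13 deadline; the claim is time-barred.

TIME-BARRED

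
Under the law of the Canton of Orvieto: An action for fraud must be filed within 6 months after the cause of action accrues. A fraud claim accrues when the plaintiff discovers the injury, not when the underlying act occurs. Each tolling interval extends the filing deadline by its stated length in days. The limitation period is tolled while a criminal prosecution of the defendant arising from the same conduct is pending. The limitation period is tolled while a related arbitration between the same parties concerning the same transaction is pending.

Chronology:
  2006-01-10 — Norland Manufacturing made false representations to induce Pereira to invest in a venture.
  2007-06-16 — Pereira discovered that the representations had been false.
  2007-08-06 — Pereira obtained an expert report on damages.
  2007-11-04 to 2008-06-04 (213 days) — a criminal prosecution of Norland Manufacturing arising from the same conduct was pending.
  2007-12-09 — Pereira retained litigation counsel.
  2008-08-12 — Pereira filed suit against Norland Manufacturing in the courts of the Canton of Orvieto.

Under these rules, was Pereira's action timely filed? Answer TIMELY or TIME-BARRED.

TIME-BARRED

Accrual is tied to discovery, so the period began on 2007-06-16 rather than on 2006-01-10 when the act occurred.
Adding the 6 months base period to 2007-06-16 gives a deadline of 2007-12-16, before any tolling.
Because the pending criminal prosecution ran from 2007-11-04 to 2008-06-04, the deadline is extended by 213 days to 2008-07-16.
Nothing else in the chronology tolls or restarts the period.
Pereira filed on 2008-08-12, after the 2008-07-16 deadline, so the action is time-barred.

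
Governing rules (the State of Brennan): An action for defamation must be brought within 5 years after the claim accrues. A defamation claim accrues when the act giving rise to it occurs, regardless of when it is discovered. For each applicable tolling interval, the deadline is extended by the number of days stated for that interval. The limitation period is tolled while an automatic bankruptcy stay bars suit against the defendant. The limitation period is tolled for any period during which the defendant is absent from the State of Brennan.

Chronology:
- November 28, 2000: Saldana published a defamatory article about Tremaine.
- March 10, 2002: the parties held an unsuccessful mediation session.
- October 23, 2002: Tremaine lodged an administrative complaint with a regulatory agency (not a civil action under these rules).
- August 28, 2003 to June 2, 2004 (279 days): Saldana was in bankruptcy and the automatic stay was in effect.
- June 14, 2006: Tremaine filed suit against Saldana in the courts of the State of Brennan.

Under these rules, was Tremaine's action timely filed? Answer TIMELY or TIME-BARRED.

The claim accrued on November 28, 2000, the date of the act.
The untolled deadline — 5 years after November 28, 2000 — is November 28, 2005.
Because the automatic bankruptcy stay ran from August 28, 2003 to June 2, 2004, the deadline is extended by 279 days to September 3, 2006.
None of the other events listed affects the running of the period under the stated rules.
The June 14, 2006 filing precedes the September 3, 2006 deadline; the claim is timely.

TIMELY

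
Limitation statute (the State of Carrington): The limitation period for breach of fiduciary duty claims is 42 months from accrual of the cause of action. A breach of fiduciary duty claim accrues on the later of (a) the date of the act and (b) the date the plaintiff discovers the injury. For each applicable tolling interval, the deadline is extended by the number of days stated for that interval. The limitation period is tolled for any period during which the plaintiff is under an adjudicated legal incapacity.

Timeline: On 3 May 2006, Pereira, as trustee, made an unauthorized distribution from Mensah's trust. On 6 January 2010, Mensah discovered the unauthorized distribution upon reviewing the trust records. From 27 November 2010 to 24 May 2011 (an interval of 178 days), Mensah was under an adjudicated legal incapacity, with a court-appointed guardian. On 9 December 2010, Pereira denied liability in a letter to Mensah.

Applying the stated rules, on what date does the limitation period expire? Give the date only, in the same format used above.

Taking the later of the act (3 May 2006) and discovery (6 January 2010), the claim accrued on 6 January 2010.
42 months from 6 January 2010 is 6 July 2013.
The period was tolled for 178 days by the plaintiff's legal incapacity (27 November 2010 to 24 May 2011), pushing the deadline to 31 December 2013.
The other events in the timeline have no effect on the limitation period under the stated rules.

31 December 2013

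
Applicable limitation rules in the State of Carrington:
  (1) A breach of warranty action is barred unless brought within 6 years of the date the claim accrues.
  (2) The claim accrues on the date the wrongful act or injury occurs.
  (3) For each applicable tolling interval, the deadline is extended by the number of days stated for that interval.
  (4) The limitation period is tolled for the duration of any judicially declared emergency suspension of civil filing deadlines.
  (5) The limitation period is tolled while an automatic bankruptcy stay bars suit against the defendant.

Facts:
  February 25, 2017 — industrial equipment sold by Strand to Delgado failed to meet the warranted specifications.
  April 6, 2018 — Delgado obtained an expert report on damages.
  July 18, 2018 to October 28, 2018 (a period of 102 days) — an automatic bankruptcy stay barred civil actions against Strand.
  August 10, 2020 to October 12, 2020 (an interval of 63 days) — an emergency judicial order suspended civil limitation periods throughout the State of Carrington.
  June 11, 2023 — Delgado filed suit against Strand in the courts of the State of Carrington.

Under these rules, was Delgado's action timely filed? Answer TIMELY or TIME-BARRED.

The claim accrued on February 25, 2017, when the wrongful act occurred.
Adding the 6 years base period to February 25, 2017 gives a deadline of February 25, 2023, before any tolling.
Because the automatic bankruptcy stay ran from July 18, 2018 to October 28, 2018, the deadline is extended by 102 days to June 7, 2023.
The emergency suspension of filing deadlines from August 10, 2020 to October 12, 2020 tolled the period for 63 days, extending the deadline to August 9, 2023.
None of the other events listed affects the running of the period under the stated rules.
Delgado filed on June 11, 2023, before the August 9, 2023 deadline, so the action is timely.

TIMELY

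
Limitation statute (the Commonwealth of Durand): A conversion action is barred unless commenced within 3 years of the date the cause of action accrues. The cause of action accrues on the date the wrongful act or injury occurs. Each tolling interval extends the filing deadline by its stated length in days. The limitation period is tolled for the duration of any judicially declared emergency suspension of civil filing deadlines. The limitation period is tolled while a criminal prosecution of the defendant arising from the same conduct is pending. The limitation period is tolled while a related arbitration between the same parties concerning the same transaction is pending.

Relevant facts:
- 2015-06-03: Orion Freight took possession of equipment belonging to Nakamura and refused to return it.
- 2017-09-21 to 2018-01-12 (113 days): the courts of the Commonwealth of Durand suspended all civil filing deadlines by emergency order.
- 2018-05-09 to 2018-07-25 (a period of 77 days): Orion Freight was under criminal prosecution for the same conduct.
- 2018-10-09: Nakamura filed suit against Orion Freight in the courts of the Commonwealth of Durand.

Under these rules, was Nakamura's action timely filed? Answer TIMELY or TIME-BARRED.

TIMELY

The claim accrued on 2015-06-03, when the wrongful act occurred.
The untolled deadline — 3 years after 2015-06-03 — is 2018-06-03.
The period was tolled for 113 days by the emergency suspension of filing deadlines (2017-09-21 to 2018-01-12), pushing the deadline to 2018-09-24.
Because the pending criminal prosecution ran from 2018-05-09 to 2018-07-25, the deadline is extended by 77 days to 2018-12-10.
Filing on 2018-10-09 beat the 2018-12-10 deadline — the action is timely.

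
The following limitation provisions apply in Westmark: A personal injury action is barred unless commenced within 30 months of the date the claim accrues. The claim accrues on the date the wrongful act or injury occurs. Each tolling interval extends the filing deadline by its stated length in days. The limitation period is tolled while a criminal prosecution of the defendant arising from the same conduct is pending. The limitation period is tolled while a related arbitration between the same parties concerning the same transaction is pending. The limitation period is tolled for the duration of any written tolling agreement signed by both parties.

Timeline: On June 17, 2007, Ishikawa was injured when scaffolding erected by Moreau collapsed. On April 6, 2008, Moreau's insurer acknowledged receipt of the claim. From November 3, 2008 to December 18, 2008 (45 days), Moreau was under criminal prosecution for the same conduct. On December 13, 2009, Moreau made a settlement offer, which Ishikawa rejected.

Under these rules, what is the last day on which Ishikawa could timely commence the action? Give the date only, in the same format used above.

The claim accrued on June 17, 2007, when the wrongful act occurred.
The untolled deadline — 30 months after June 17, 2007 — is December 17, 2009.
The period was tolled for 45 days by the pending criminal prosecution (November 3, 2008 to December 18, 2008), pushing the deadline to January 31, 2010.
Nothing else in the chronology tolls or restarts the period.

January 31, 2010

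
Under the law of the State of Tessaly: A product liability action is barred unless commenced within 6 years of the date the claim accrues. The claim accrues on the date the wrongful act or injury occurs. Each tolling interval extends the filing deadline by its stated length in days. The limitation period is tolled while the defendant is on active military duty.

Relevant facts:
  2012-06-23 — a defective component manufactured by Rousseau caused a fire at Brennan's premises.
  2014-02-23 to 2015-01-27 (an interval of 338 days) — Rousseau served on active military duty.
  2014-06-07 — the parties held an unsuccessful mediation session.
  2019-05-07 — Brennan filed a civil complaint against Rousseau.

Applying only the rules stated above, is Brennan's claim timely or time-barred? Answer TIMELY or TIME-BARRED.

The claim accrued on 2012-06-23, when the wrongful act occurred.
The untolled deadline — 6 years after 2012-06-23 — is 2018-06-23.
Because the defendant's active military service ran from 2014-02-23 to 2015-01-27, the deadline is extended by 338 days to 2019-05-27.
None of the other events listed affects the running of the period under the stated rules.
Filing on 2019-05-07 beat the 2019-05-27 deadline — the action is timely.

TIMELY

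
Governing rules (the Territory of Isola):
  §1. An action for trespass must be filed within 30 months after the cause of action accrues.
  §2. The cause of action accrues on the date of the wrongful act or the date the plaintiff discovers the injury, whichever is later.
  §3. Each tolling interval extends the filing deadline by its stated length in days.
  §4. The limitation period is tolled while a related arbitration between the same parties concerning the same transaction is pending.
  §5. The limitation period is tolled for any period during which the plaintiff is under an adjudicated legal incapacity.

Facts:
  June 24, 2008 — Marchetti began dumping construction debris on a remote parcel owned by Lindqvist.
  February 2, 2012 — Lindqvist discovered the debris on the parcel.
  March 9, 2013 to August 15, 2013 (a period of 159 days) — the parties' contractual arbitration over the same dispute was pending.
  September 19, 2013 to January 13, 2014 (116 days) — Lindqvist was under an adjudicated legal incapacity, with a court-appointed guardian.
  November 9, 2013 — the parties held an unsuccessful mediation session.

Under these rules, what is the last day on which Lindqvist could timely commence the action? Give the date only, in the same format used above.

Because discovery on February 2, 2012 post-dates the June 24, 2008 act, accrual under the later-of rule falls on February 2, 2012.
The untolled deadline — 30 months after February 2, 2012 — is August 2, 2014.
The pending related arbitration from March 9, 2013 to August 15, 2013 tolled the period for 159 days, extending the deadline to January 8, 2015.
The period was tolled for 116 days by the plaintiff's legal incapacity (September 19, 2013 to January 13, 2014), pushing the deadline to May 4, 2015.
Nothing else in the chronology tolls or restarts the period.

May 4, 2015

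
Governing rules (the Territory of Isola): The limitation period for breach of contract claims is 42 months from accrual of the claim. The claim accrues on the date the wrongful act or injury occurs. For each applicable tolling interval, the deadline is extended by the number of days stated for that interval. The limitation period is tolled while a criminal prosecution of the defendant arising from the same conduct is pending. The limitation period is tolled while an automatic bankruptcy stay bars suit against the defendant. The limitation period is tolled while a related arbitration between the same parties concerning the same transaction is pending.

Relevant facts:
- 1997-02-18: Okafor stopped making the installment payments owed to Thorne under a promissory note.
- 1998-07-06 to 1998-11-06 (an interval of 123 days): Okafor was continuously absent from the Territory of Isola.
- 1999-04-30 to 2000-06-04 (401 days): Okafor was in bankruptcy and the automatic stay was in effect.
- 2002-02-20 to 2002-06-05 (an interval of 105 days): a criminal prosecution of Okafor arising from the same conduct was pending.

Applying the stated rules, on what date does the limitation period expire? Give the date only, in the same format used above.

The limitation period began to run on 1997-02-18.
42 months from 1997-02-18 is 2000-08-18.
The automatic bankruptcy stay from 1999-04-30 to 2000-06-04 tolled the period for 401 days, extending the deadline to 2001-09-23.
The pending criminal prosecution starting 2002-02-20 came too late — the period had run on 2001-09-23 — and so does not extend the deadline.
Although the defendant's absence ran from 1998-07-06 to 1998-11-06, the stated rules do not make that a tolling event, so it is disregarded.

2001-09-23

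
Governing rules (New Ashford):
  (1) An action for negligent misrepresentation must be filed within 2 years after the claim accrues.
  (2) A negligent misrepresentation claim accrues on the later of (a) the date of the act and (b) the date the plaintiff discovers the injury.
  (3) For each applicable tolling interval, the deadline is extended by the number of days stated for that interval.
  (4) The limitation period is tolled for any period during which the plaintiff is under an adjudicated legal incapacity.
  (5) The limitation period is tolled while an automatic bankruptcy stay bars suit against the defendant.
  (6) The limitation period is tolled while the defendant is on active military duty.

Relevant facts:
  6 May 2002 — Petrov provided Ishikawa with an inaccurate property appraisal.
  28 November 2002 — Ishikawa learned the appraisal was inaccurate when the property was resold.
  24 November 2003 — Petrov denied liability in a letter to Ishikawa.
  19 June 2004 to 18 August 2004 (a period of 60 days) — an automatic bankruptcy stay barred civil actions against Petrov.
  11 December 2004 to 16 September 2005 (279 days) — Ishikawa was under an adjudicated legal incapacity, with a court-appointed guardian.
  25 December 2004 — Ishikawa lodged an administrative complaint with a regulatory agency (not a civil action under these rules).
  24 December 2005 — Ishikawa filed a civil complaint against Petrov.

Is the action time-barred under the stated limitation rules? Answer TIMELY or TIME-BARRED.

TIME-BARRED

The claim accrued on 28 November 2002 — the later of the 6 May 2002 act and the 28 November 2002 discovery.
2 years from 28 November 2002 is 28 November 2004.
Because the automatic bankruptcy stay ran from 19 June 2004 to 18 August 2004, the deadline is extended by 60 days to 27 January 2005.
Because the plaintiff's legal incapacity ran from 11 December 2004 to 16 September 2005, the deadline is extended by 279 days to 2 November 2005.
The other events in the timeline have no effect on the limitation period under the stated rules.
Ishikawa filed on 24 December 2005, after the 2 November 2005 deadline, so the action is time-barred.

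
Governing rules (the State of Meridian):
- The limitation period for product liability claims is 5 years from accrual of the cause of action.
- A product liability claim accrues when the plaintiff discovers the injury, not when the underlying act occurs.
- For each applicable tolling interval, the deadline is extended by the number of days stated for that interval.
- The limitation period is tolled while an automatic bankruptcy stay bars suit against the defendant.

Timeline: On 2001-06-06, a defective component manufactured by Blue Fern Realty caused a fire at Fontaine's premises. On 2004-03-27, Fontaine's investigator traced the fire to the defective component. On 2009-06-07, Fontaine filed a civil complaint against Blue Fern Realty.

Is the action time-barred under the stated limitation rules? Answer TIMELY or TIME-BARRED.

TIME-BARRED

The claim did not accrue until Fontaine discovered the injury on 2004-03-27; the 2001-06-06 act date does not start the clock under the stated rule.
The untolled deadline — 5 years after 2004-03-27 — is 2009-03-27.
The 2009-06-07 filing falls after the 2009-03-27 deadline; the claim is time-barred.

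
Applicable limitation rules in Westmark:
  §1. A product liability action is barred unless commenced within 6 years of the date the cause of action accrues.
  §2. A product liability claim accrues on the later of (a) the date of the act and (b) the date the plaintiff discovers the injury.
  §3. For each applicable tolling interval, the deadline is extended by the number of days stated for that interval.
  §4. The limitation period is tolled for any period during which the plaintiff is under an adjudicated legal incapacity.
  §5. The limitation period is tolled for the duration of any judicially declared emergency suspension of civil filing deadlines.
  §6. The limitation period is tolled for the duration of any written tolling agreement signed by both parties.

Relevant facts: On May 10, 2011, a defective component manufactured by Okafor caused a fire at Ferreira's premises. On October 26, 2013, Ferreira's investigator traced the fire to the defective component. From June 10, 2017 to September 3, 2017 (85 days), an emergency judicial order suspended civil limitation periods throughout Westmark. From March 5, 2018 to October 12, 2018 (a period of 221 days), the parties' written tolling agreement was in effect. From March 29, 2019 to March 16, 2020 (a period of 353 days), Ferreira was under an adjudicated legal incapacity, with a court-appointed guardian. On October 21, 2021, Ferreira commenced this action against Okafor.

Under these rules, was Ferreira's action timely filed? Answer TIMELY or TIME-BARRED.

Because discovery on October 26, 2013 post-dates the May 10, 2011 act, accrual under the later-of rule falls on October 26, 2013.
The untolled deadline — 6 years after October 26, 2013 — is October 26, 2019.
The period was tolled for 85 days by the emergency suspension of filing deadlines (June 10, 2017 to September 3, 2017), pushing the deadline to January 19, 2020.
The written tolling agreement from March 5, 2018 to October 12, 2018 tolled the period for 221 days, extending the deadline to August 27, 2020.
The period was tolled for 353 days by the plaintiff's legal incapacity (March 29, 2019 to March 16, 2020), pushing the deadline to August 15, 2021.
Filing on October 21, 2021 missed the August 15, 2021 deadline — the action is time-barred.

TIME-BARRED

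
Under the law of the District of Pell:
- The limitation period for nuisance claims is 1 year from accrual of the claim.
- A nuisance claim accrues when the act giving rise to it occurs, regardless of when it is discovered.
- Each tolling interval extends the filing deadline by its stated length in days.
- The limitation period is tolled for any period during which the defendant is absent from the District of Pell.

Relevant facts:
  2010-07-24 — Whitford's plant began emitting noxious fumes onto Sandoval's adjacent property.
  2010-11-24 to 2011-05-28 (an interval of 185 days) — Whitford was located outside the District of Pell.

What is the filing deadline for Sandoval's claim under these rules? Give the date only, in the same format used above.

The limitation period began to run on 2010-07-24.
The untolled deadline — 1 year after 2010-07-24 — is 2011-07-24.
Because the defendant's absence from the jurisdiction ran from 2010-11-24 to 2011-05-28, the deadline is extended by 185 days to 2012-01-25.

2012-01-25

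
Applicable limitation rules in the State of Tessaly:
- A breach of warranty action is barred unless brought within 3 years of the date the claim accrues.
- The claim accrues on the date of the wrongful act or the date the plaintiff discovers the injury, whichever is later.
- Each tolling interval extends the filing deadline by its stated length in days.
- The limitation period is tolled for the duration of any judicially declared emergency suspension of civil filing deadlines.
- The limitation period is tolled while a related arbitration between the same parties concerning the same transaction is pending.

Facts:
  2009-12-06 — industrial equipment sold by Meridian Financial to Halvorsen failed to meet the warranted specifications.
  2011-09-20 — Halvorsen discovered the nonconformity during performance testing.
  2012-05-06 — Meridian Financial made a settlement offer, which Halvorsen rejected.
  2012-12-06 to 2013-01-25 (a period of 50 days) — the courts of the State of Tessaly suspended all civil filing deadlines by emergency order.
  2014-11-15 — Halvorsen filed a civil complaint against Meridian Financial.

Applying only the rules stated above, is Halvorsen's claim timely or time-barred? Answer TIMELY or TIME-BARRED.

TIME-BARRED

Taking the later of the act (2009-12-06) and discovery (2011-09-20), the claim accrued on 2011-09-20.
Adding the 3 years base period to 2011-09-20 gives a deadline of 2014-09-20, before any tolling.
Because the emergency suspension of filing deadlines ran from 2012-12-06 to 2013-01-25, the deadline is extended by 50 days to 2014-11-09.
Nothing else in the chronology tolls or restarts the period.
Filing on 2014-11-15 missed the 2014-11-09 deadline — the action is time-barred.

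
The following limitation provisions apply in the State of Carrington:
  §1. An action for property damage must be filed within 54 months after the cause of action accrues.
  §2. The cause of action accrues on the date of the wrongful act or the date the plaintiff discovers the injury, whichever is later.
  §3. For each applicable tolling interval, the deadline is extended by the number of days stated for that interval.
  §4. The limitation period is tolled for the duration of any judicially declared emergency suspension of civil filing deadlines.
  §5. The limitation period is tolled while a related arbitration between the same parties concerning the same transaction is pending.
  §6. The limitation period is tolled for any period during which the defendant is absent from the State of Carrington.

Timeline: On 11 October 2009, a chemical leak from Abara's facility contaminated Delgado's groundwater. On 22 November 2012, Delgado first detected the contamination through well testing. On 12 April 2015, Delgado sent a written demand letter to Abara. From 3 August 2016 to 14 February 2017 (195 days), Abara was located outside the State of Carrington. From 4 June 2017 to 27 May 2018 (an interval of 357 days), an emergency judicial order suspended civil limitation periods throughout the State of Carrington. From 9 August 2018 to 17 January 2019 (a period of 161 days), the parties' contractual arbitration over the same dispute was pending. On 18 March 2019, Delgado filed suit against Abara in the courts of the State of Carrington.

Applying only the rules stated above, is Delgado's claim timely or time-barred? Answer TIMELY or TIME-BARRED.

TIMELY

Taking the later of the act (11 October 2009) and discovery (22 November 2012), the claim accrued on 22 November 2012.
Adding the 54 months base period to 22 November 2012 gives a deadline of 22 May 2017, before any tolling.
Because the defendant's absence from the jurisdiction ran from 3 August 2016 to 14 February 2017, the deadline is extended by 195 days to 3 December 2017.
The emergency suspension of filing deadlines from 4 June 2017 to 27 May 2018 tolled the period for 357 days, extending the deadline to 25 November 2018.
The pending related arbitration from 9 August 2018 to 17 January 2019 tolled the period for 161 days, extending the deadline to 5 May 2019.
Nothing else in the chronology tolls or restarts the period.
Delgado filed on 18 March 2019, before the 5 May 2019 deadline, so the action is timely.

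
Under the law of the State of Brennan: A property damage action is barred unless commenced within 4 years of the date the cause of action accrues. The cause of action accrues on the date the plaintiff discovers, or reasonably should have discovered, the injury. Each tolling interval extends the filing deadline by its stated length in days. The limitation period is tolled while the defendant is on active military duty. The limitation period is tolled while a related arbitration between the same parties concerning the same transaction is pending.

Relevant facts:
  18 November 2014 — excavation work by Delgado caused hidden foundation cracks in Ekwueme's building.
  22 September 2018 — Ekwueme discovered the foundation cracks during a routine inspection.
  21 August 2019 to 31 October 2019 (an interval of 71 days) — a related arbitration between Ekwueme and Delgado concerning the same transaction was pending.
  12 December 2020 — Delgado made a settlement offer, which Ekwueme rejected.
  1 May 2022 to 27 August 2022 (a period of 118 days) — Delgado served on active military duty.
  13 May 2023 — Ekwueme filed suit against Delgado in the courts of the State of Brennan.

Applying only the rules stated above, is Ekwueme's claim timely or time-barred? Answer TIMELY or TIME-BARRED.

Under the discovery rule, the claim accrued on 22 September 2018, when Ekwueme discovered the injury — not on the 18 November 2014 date of the underlying act.
Adding the 4 years base period to 22 September 2018 gives a deadline of 22 September 2022, before any tolling.
The pending related arbitration from 21 August 2019 to 31 October 2019 tolled the period for 71 days, extending the deadline to 2 December 2022.
The period was tolled for 118 days by the defendant's active military service (1 May 2022 to 27 August 2022), pushing the deadline to 30 March 2023.
Nothing else in the chronology tolls or restarts the period.
Ekwueme filed on 13 May 2023, after the 30 March 2023 deadline, so the action is time-barred.

TIME-BARRED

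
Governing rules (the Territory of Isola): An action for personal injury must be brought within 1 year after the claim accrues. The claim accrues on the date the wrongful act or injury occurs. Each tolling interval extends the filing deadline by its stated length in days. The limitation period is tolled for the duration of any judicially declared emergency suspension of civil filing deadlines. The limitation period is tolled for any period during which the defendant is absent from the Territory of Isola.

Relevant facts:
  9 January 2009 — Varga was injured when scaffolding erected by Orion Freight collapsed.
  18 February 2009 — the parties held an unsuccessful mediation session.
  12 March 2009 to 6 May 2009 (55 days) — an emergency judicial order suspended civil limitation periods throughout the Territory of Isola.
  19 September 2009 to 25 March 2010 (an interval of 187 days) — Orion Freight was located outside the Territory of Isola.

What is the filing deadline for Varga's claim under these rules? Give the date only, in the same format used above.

8 September 2010

The claim accrued on 9 January 2009, when the wrongful act occurred.
1 year from 9 January 2009 is 9 January 2010.
The period was tolled for 55 days by the emergency suspension of filing deadlines (12 March 2009 to 6 May 2009), pushing the deadline to 5 March 2010.
The defendant's absence from the jurisdiction from 19 September 2009 to 25 March 2010 tolled the period for 187 days, extending the deadline to 8 September 2010.
The other events in the timeline have no effect on the limitation period under the stated rules.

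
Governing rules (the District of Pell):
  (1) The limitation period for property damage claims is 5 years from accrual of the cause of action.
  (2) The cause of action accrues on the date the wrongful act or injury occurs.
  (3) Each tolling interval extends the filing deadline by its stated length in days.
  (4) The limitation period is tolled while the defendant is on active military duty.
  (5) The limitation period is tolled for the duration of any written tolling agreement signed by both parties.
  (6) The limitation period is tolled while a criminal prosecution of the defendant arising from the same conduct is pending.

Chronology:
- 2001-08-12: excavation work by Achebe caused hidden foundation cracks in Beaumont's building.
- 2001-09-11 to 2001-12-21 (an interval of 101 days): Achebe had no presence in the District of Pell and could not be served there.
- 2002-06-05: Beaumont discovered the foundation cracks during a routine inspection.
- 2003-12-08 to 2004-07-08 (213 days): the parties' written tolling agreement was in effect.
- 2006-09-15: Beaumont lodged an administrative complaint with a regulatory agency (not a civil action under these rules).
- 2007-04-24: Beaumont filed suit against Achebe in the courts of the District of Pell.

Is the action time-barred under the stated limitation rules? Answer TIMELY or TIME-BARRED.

The claim accrued on 2001-08-12, when the wrongful act occurred; under the stated occurrence rule the 2002-06-05 discovery does not delay accrual.
5 years from 2001-08-12 is 2006-08-12.
Because the written tolling agreement ran from 2003-12-08 to 2004-07-08, the deadline is extended by 213 days to 2007-03-13.
The defendant's absence from the jurisdiction from 2001-09-11 to 2001-12-21 does not toll the period, because no stated rule makes the defendant's absence a tolling event.
None of the other events listed affects the running of the period under the stated rules.
Beaumont filed on 2007-04-24, after the 2007-03-13 deadline, so the action is time-barred.

TIME-BARRED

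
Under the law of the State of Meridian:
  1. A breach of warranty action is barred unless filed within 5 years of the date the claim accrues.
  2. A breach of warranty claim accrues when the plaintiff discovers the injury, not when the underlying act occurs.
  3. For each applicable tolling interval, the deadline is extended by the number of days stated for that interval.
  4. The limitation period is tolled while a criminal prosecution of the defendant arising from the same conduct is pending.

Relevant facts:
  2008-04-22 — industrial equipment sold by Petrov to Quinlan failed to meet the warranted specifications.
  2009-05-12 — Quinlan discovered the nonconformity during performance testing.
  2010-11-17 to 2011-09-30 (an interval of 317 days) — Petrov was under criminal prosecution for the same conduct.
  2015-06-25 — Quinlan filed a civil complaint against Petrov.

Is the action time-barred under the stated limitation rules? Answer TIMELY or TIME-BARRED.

Accrual is tied to discovery, so the period began on 2009-05-12 rather than on 2008-04-22 when the act occurred.
Adding the 5 years base period to 2009-05-12 gives a deadline of 2014-05-12, before any tolling.
The pending criminal prosecution from 2010-11-17 to 2011-09-30 tolled the period for 317 days, extending the deadline to 2015-03-25.
The 2015-06-25 filing falls after the 2015-03-25 deadline; the claim is time-barred.

TIME-BARRED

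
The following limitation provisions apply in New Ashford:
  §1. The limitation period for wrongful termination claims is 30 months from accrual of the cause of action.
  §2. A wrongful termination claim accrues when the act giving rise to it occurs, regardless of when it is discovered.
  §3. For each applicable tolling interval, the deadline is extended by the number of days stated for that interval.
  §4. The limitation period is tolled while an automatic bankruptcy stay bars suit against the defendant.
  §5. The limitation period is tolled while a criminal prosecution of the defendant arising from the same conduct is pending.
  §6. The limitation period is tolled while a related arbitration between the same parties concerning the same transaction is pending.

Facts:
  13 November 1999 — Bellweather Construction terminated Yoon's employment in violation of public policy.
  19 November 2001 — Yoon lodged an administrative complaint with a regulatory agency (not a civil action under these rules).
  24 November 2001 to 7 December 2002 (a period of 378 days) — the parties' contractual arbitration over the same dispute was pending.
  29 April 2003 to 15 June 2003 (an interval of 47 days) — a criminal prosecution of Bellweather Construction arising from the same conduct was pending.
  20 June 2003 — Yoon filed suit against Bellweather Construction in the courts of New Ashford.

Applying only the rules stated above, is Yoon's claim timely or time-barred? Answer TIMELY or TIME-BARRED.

TIMELY

The claim accrued on 13 November 1999, when the wrongful act occurred.
Adding the 30 months base period to 13 November 1999 gives a deadline of 13 May 2002, before any tolling.
Because the pending related arbitration ran from 24 November 2001 to 7 December 2002, the deadline is extended by 378 days to 26 May 2003.
The period was tolled for 47 days by the pending criminal prosecution (29 April 2003 to 15 June 2003), pushing the deadline to 12 July 2003.
Nothing else in the chronology tolls or restarts the period.
Filing on 20 June 2003 beat the 12 July 2003 deadline — the action is timely.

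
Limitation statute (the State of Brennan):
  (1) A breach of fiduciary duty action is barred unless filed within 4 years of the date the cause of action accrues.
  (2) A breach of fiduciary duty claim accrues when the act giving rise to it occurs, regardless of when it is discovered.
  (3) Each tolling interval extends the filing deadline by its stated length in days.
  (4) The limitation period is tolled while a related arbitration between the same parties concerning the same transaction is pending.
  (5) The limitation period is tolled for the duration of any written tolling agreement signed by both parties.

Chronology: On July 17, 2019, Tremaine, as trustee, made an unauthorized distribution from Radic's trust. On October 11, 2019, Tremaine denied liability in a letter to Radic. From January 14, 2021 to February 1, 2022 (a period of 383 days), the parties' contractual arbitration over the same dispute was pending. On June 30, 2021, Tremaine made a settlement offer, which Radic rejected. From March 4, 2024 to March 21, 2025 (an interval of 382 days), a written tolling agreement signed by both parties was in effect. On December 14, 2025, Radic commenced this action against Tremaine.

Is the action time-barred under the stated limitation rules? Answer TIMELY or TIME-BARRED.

TIME-BARRED

The limitation period began to run on July 17, 2019.
The untolled deadline — 4 years after July 17, 2019 — is July 17, 2023.
Because the pending related arbitration ran from January 14, 2021 to February 1, 2022, the deadline is extended by 383 days to August 3, 2024.
The period was tolled for 382 days by the written tolling agreement (March 4, 2024 to March 21, 2025), pushing the deadline to August 20, 2025.
Nothing else in the chronology tolls or restarts the period.
Radic filed on December 14, 2025, after the August 20, 2025 deadline, so the action is time-barred.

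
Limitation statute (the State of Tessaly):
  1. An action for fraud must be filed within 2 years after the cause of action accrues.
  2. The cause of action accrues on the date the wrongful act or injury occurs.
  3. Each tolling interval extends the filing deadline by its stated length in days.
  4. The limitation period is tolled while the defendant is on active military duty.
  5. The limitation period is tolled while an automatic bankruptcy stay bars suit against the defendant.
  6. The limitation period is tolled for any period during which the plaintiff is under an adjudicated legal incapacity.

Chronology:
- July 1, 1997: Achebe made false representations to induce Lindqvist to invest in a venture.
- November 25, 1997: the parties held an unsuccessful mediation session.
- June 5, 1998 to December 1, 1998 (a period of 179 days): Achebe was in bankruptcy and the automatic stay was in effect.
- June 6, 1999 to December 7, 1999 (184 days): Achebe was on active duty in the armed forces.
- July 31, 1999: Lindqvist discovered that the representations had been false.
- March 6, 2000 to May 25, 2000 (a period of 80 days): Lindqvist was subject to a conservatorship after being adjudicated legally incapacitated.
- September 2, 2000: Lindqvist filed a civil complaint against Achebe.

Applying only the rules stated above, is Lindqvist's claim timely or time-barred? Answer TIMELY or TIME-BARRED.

TIMELY

Accrual is governed by the date of the act, so the period began to run on July 1, 1997; the later discovery on July 31, 1999 is irrelevant under the stated rule.
Adding the 2 years base period to July 1, 1997 gives a deadline of July 1, 1999, before any tolling.
The automatic bankruptcy stay from June 5, 1998 to December 1, 1998 tolled the period for 179 days, extending the deadline to December 27, 1999.
The period was tolled for 184 days by the defendant's active military service (June 6, 1999 to December 7, 1999), pushing the deadline to June 28, 2000.
The plaintiff's legal incapacity from March 6, 2000 to May 25, 2000 tolled the period for 80 days, extending the deadline to September 16, 2000.
Nothing else in the chronology tolls or restarts the period.
Lindqvist filed on September 2, 2000, before the September 16, 2000 deadline, so the action is timely.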